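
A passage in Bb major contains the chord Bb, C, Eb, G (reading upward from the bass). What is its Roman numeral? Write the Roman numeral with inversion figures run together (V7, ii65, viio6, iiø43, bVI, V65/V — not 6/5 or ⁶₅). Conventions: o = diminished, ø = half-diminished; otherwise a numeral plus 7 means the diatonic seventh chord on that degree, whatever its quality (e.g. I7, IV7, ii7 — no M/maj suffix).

ii42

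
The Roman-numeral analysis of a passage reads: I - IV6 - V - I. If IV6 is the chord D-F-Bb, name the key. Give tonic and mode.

F major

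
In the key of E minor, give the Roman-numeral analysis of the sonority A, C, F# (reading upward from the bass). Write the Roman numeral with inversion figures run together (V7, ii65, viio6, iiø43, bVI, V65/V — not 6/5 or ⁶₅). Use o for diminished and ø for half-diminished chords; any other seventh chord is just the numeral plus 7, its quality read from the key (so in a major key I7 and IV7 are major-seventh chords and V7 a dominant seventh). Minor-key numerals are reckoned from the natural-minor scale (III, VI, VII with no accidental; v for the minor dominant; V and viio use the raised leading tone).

iio6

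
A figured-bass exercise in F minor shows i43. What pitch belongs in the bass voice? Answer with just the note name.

i in F minor has root F; the chord is F-Ab-C-Eb.
The figure 43 means second inversion — the fifth is in the bass.

C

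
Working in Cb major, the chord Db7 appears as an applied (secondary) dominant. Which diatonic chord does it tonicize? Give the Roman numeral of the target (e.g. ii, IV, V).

V

The chord is a dominant seventh chord on Db.
A dominant resolves down a perfect fifth: Db → Gb. In Cb major, Gb is scale degree 5, i.e. V.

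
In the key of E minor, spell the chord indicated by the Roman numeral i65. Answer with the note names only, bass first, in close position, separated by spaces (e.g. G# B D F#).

The numeral's case and figure indicate a minor seventh chord. In E minor its root, the tonic, is E.
Stacking thirds from E gives E-G-B-D.
With the 65 figure the chord is in first inversion; from the bass G upward in close position it reads G-B-D-E.

G B D E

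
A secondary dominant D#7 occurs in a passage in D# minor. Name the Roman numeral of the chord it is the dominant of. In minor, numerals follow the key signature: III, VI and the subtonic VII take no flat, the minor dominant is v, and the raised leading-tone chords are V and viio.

The chord is a dominant seventh chord on D#.
A dominant resolves down a perfect fifth: D# → G#. In D# minor, G# is scale degree 4, i.e. iv.

iv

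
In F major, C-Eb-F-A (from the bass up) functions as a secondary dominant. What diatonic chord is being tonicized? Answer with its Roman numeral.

IV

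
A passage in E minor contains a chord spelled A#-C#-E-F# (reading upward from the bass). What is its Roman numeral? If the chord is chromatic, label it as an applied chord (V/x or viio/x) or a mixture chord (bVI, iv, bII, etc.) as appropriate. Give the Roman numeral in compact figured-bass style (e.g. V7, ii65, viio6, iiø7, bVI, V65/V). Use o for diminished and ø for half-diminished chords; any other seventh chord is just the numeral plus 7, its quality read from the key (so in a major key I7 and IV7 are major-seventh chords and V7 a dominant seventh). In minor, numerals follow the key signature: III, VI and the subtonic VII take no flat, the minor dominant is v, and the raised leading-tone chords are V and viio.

V65/V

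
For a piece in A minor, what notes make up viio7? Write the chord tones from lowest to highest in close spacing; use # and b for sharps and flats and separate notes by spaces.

In A minor, the leading-tone chord is built on the raised seventh degree, G#.
That chord is spelled G#-B-D-F.

G# B D F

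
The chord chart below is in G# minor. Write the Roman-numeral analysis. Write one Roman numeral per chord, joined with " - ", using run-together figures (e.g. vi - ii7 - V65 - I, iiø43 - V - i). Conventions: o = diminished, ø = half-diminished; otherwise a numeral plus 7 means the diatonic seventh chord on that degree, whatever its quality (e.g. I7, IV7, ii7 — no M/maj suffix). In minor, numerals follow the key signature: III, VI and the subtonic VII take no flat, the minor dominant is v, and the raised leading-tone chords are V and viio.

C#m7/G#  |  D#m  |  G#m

iv43 - v - i

C#m7/G#: root C# is the subdominant; minor seventh chord there is iv43.
D#m has root D#, degree 5 in G# minor, so v.
G#m: minor triad on G# = scale degree 1 → i.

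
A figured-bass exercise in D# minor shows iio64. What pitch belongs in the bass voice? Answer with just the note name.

B

iio in D# minor has root E#; the chord is E#-G#-B.
The figure 64 means second inversion — the fifth is in the bass.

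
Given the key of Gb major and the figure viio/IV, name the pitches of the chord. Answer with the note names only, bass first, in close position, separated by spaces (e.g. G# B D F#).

Bb Db Fb

The slash marks an applied leading-tone chord: viio of IV. In Gb major, IV is Cb, so the leading tone to it is Bb, a half step below.
Building a diminished triad on Bb gives Bb-Db-Fb.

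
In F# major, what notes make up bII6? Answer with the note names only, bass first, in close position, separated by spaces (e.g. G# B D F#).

B D G

Scale degree 2 in F# major is G#; lowering it a half step gives G. bII6 is the Neapolitan sixth — a major triad on the lowered second degree, here in its customary first inversion.
So the chord is G-B-D, a major triad.
The figured bass 6 indicates first inversion, placing the third (B) in the bass: B-D-G.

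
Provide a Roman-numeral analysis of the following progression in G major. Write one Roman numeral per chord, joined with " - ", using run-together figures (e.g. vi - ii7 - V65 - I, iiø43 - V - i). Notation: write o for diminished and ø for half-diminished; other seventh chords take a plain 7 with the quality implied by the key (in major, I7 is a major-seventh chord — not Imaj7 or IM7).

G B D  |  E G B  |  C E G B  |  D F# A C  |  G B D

I - vi - IV7 - V7 - I

G-B-D: major triad on G = scale degree 1 → I.
E-G-B has root E, degree 6 in G major, so vi.
C-E-G-B has root C, degree 4 in G major, so IV7.
D-F#-A-C has root D, degree 5 in G major, so V7.
G-B-D has root G, degree 1 in G major, so I.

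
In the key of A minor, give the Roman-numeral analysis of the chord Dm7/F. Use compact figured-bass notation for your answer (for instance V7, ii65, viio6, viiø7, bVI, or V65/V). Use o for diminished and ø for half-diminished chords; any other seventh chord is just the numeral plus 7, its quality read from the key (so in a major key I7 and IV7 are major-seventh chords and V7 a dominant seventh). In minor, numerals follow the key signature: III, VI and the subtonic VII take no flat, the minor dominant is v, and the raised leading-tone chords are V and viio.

iv65

The pitches D-F-A-C form a minor seventh chord rooted on D.
D is scale degree 4 in A minor, and a minor seventh chord on that degree is written iv7.
With F in the bass the chord is in first inversion, so the figured bass is 65.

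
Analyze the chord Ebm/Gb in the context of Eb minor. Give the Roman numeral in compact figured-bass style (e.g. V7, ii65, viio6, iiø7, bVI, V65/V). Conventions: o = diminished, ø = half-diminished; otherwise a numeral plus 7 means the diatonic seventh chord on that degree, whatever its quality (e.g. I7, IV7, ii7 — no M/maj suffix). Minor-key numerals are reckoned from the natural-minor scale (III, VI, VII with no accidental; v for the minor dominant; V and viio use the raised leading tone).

i6

Stacked in thirds the chord is Eb-Gb-Bb: a minor triad on Eb.
Eb is scale degree 1 in Eb minor, and a minor triad on that degree is written i.
With Gb in the bass the chord is in first inversion, so the figured bass is 6.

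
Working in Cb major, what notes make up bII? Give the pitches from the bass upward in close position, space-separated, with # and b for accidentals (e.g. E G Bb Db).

Dbb Fb Abb

Scale degree 2 in Cb major is Db; lowering it a half step gives Dbb. bII is the Neapolitan chord — a major triad on the lowered second degree.
So the chord is Dbb-Fb-Abb, a major triad.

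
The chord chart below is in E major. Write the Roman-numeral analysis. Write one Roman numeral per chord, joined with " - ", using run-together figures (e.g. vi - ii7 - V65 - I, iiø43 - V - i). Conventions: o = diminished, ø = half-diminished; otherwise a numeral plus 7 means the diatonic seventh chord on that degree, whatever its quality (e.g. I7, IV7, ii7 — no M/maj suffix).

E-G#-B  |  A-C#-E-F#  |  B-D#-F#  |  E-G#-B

E-G#-B: major triad on E = scale degree 1 → I.
A-C#-E-F#: root F# is the supertonic; minor seventh chord there is ii65.
B-D#-F#: root B is the dominant; major triad there is V.
E-G#-B has root E, degree 1 in E major, so I.

I - ii65 - V - I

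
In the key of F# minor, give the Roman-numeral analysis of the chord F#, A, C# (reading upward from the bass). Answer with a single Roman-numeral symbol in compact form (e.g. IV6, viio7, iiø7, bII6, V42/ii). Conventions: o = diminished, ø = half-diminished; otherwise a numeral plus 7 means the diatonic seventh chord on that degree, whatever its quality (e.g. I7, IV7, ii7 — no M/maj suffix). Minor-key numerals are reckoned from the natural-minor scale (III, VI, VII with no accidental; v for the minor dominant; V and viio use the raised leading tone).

i

Stacked in thirds the chord is F#-A-C#: a minor triad on F#.
F# is scale degree 1 in F# minor, and a minor triad on that degree is written i.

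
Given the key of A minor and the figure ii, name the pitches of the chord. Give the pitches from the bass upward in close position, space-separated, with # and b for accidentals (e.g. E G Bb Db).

ii is the minor supertonic, borrowed from the parallel major (the Dorian ii). In A minor that root is B.
So the chord is B-D-F#, a minor triad.

B D F#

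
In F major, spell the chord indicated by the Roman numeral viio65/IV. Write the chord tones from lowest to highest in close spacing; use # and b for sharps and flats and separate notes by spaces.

viio65/IV is a secondary leading-tone chord. The target IV is Bb in F major; the applied chord is rooted a semitone below, on A.
Building a fully diminished seventh chord on A gives A-C-Eb-Gb.
With the 65 figure the chord is in first inversion; from the bass C upward in close position it reads C-Eb-Gb-A.

C Eb Gb A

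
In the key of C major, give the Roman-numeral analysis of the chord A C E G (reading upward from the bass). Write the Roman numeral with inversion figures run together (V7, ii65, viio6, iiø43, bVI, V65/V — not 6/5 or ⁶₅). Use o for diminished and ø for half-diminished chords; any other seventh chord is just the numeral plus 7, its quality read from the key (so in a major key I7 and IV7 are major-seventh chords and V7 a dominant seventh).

vi7

Stacked in thirds the chord is A-C-E-G: a minor seventh chord on A.
In C major, A is the submediant; the diatonic minor seventh chord there is vi7.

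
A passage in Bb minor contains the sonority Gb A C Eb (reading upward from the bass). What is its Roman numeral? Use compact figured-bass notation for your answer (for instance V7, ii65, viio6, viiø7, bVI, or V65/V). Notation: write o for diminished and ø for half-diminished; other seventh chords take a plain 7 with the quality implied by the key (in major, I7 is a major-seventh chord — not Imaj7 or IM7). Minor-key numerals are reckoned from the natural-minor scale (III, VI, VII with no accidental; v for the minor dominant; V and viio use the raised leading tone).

viio42

Stacked in thirds the chord is A-C-Eb-Gb: a fully diminished seventh chord on A.
A is scale degree 7 in Bb minor, and a fully diminished seventh chord on that degree is written viio7.
With Gb in the bass the chord is in third inversion, so the figured bass is 42.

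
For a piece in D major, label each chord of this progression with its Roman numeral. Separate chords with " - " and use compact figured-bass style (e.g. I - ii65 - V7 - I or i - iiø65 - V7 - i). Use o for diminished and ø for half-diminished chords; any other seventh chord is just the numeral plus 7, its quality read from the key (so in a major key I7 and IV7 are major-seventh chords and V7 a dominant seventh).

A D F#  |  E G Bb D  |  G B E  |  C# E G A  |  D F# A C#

A-D-F#: major triad on D = scale degree 1 → I64.
E-G-Bb-D is non-diatonic — iiø7, a mixture chord from D minor.
G-B-E has root E, degree 2 in D major, so ii6.
C#-E-G-A: root A is the dominant; dominant seventh chord there is V65.
D-F#-A-C#: root D is the tonic; major seventh chord there is I7.

I64 - iiø7 - ii6 - V65 - I7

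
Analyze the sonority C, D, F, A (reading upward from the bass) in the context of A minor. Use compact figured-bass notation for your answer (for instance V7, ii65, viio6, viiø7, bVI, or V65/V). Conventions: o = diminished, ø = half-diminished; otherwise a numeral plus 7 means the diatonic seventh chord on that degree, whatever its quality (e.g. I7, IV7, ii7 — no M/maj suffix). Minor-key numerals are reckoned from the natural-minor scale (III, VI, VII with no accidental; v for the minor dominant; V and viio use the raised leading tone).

The pitches D-F-A-C form a minor seventh chord rooted on D.
In A minor, D is the subdominant; the diatonic minor seventh chord there is iv7.
With C in the bass the chord is in third inversion, so the figured bass is 42.

iv42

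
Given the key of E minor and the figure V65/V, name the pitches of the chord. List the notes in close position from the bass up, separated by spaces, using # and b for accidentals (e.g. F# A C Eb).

A# C# E F#

V65/V is a secondary dominant — the dominant seventh of V. V in E minor is B, so the applied chord's root is F#, a perfect fifth above.
Building a dominant seventh chord on F# gives F#-A#-C#-E.
The figured bass 65 indicates first inversion, placing the third (A#) in the bass: A#-C#-E-F#.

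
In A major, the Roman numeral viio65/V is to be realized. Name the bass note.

The applied chord viio65/V is rooted on D#: D#-F#-A-C.
The figure 65 means first inversion — the third is in the bass.

F#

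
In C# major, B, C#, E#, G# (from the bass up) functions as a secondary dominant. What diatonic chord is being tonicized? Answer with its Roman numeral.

IV

The chord is a dominant seventh chord on C#.
A dominant resolves down a perfect fifth: C# → F#. In C# major, F# is scale degree 4, i.e. IV.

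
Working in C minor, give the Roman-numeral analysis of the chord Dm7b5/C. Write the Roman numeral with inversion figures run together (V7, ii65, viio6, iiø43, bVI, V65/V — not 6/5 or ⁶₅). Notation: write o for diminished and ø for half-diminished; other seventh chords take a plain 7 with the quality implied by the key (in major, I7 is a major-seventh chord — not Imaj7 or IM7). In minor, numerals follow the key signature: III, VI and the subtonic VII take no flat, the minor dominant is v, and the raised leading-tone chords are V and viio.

Stacked in thirds the chord is D-F-Ab-C: a half-diminished seventh chord on D.
D is scale degree 2 in C minor, and a half-diminished seventh chord on that degree is written iiø7.
With C in the bass the chord is in third inversion, so the figured bass is 42.

iiø42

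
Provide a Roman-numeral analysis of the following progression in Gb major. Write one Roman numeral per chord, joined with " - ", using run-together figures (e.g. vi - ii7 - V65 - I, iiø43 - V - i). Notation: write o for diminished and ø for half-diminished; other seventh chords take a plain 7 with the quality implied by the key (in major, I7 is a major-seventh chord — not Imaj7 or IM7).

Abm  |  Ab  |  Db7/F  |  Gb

ii - V/V - V65 - I

Abm: minor triad on Ab = scale degree 2 → ii.
Ab is the secondary dominant of V (major triad on Ab): V/V.
Db7/F has root Db, degree 5 in Gb major, so V65.
Gb: major triad on Gb = scale degree 1 → I.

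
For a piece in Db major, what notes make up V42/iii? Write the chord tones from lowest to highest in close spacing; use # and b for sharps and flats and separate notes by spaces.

Bb C E G

V42/iii is a secondary dominant — the dominant seventh of iii. iii in Db major is F, so the applied chord's root is C, a perfect fifth above.
Building a dominant seventh chord on C gives C-E-G-Bb.
The figured bass 42 indicates third inversion, placing the seventh (Bb) in the bass: Bb-C-E-G.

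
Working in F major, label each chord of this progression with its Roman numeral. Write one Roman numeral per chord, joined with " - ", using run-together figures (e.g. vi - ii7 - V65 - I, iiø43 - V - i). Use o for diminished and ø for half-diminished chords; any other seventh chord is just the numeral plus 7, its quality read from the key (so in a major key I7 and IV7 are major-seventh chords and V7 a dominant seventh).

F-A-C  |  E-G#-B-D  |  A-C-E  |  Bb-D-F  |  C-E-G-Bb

I - V7/iii - iii - IV - V7

F-A-C: major triad on F = scale degree 1 → I.
E-G#-B-D is the secondary dominant of iii (dominant seventh chord on E): V7/iii.
A-C-E: minor triad on A = scale degree 3 → iii.
Bb-D-F: major triad on Bb = scale degree 4 → IV.
C-E-G-Bb: root C is the dominant; dominant seventh chord there is V7.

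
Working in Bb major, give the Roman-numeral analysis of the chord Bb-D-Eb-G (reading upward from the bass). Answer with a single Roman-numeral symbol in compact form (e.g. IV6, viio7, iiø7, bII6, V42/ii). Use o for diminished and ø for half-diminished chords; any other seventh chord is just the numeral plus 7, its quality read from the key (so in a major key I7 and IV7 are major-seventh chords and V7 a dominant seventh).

The pitches Eb-G-Bb-D form a major seventh chord rooted on Eb.
Eb is scale degree 4 in Bb major, and a major seventh chord on that degree is written IV7.
With Bb in the bass the chord is in second inversion, so the figured bass is 43.

IV43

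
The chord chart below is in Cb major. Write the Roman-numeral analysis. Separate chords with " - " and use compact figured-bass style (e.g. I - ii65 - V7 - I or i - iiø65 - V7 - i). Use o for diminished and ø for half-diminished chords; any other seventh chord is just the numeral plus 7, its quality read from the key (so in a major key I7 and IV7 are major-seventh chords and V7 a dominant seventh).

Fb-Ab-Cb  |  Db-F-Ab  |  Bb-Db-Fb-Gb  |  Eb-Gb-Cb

Fb-Ab-Cb has root Fb, degree 4 in Cb major, so IV.
Db-F-Ab: chromatic; Db is V of V, so V/V.
Bb-Db-Fb-Gb has root Gb, degree 5 in Cb major, so V65.
Eb-Gb-Cb: root Cb is the tonic; major triad there is I6.

IV - V/V - V65 - I6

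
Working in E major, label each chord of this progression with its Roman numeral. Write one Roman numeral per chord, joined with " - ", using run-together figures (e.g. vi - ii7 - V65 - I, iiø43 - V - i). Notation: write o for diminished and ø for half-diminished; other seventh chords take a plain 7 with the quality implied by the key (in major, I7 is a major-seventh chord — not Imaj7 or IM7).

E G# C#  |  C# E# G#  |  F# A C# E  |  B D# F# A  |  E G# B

vi6 - V/ii - ii7 - V7 - I

E-G#-C#: root C# is the submediant; minor triad there is vi6.
C#-E#-G#: a major triad on C#, the applied dominant of ii → V/ii.
F#-A-C#-E: root F# is the supertonic; minor seventh chord there is ii7.
B-D#-F#-A: dominant seventh chord on B = scale degree 5 → V7.
E-G#-B: major triad on E = scale degree 1 → I.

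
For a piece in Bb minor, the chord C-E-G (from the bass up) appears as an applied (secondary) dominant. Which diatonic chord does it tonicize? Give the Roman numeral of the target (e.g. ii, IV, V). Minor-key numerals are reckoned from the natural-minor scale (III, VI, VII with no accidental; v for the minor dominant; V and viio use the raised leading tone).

The chord is a major triad on C.
A dominant resolves down a perfect fifth: C → F. In Bb minor, F is scale degree 5, i.e. V.

V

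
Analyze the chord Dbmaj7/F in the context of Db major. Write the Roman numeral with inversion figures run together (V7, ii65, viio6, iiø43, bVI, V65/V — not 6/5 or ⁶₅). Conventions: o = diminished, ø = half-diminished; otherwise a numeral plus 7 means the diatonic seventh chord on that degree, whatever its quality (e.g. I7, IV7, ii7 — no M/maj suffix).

I65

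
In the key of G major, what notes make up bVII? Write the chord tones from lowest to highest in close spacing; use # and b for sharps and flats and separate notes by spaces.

bVII is a major triad on the lowered seventh degree (the subtonic), borrowed from the parallel minor. In G major that root is F.
So the chord is F-A-C.

F A C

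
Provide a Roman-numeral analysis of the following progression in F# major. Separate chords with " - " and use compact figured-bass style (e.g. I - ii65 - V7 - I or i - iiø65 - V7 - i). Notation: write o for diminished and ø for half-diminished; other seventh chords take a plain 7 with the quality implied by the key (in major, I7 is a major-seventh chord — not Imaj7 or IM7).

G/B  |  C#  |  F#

G/B: major triad on G — chromatic; G is the lowered second degree, so this is the Neapolitan sixth, bII6 (third, B, in the bass — hence the 6).
C#: root C# is the dominant; major triad there is V.
F# has root F#, degree 1 in F# major, so I.

bII6 - V - I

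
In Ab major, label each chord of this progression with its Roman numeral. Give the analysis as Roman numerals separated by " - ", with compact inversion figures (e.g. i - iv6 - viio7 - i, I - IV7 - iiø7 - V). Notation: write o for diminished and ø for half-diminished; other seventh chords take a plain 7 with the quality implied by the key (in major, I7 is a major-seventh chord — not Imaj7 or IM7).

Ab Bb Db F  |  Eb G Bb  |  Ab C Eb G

ii42 - V - I7

Ab-Bb-Db-F: root Bb is the supertonic; minor seventh chord there is ii42.
Eb-G-Bb: major triad on Eb = scale degree 5 → V.
Ab-C-Eb-G has root Ab, degree 1 in Ab major, so I7.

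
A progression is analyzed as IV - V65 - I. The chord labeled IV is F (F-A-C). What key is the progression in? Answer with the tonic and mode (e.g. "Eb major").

The anchor chord is a major triad on F, labeled IV.
Counting down 3 scale steps from F places the tonic on C; a major triad on degree 4 is diatonic only in major.

C major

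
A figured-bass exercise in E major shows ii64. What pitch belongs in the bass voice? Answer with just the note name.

C#

ii in E major has root F#; the chord is F#-A-C#.
The figure 64 means second inversion — the fifth is in the bass.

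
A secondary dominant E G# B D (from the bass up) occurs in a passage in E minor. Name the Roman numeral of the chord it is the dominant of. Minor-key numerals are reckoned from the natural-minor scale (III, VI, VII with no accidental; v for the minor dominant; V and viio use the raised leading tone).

The chord is a dominant seventh chord on E.
A dominant resolves down a perfect fifth: E → A. In E minor, A is scale degree 4, i.e. iv.

iv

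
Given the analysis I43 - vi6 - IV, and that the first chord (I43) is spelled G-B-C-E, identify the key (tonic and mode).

The anchor chord is a major seventh chord on C, labeled I43.
If C is scale degree 1 and the mode makes that degree carry a major seventh chord, the tonic is C and the mode is major.

C major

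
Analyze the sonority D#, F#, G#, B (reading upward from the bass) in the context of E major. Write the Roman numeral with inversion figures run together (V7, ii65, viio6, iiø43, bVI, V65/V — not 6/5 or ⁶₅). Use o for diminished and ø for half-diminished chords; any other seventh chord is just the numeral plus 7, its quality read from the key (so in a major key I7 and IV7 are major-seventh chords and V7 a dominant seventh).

The pitches G#-B-D#-F# form a minor seventh chord rooted on G#.
G# is scale degree 3 in E major, and a minor seventh chord on that degree is written iii7.
With D# in the bass the chord is in second inversion, so the figured bass is 43.

iii43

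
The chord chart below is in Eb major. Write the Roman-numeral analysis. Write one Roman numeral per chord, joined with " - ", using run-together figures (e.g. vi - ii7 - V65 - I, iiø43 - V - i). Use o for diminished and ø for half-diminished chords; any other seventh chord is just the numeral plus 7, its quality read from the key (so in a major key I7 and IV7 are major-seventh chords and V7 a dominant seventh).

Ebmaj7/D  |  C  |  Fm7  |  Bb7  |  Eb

I42 - V/ii - ii7 - V7 - I

Ebmaj7/D has root Eb, degree 1 in Eb major, so I42.
C: chromatic; C is V of ii, so V/ii.
Fm7 has root F, degree 2 in Eb major, so ii7.
Bb7: root Bb is the dominant; dominant seventh chord there is V7.
Eb: major triad on Eb = scale degree 1 → I.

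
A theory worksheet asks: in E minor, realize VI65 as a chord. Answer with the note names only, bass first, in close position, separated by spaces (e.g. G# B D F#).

In E minor, scale degree 6 is C, and the diatonic chord built there is a major seventh chord.
Stacking thirds from C gives C-E-G-B.
With the 65 figure the chord is in first inversion; from the bass E upward in close position it reads E-G-B-C.

E G B C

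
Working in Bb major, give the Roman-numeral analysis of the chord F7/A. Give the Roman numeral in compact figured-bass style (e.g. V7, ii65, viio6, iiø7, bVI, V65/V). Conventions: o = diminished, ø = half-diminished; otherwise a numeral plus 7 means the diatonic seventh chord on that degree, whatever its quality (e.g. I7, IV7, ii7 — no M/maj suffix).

Stacked in thirds the chord is F-A-C-Eb: a dominant seventh chord on F.
F is scale degree 5 in Bb major, and a dominant seventh chord on that degree is written V7.
With A in the bass the chord is in first inversion, so the figured bass is 65.

V65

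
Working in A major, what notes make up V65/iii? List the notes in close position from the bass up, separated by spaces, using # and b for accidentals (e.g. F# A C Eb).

B# D# F# G#

V65/iii is a secondary dominant — the dominant seventh of iii. iii in A major is C#, so the applied chord's root is G#, a perfect fifth above.
Building a dominant seventh chord on G# gives G#-B#-D#-F#.
With the 65 figure the chord is in first inversion; from the bass B# upward in close position it reads B#-D#-F#-G#.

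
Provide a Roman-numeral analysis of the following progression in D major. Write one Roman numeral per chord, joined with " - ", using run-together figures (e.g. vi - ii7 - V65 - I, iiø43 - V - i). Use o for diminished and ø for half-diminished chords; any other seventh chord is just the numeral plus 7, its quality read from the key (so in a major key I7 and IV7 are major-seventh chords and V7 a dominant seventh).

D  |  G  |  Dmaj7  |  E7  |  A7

D: major triad on D = scale degree 1 → I.
G: major triad on G = scale degree 4 → IV.
Dmaj7: root D is the tonic; major seventh chord there is I7.
E7 is the secondary dominant of V (dominant seventh chord on E): V7/V.
A7: root A is the dominant; dominant seventh chord there is V7.

I - IV - I7 - V7/V - V7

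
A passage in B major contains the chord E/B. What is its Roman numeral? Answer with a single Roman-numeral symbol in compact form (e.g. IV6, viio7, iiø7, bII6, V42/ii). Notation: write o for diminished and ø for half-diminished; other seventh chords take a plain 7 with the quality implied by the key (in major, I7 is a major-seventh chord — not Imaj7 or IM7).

The pitches E-G#-B form a major triad rooted on E.
In B major, E is the subdominant; the diatonic major triad there is IV.
With B in the bass the chord is in second inversion, so the figured bass is 64.

IV64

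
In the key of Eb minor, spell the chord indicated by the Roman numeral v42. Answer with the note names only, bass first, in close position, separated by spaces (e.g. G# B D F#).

Ab Bb Db F

In Eb minor, the fifth degree is Bb, and the diatonic chord built there is a minor seventh chord.
That chord is spelled Bb-Db-F-Ab.
With the 42 figure the chord is in third inversion; from the bass Ab upward in close position it reads Ab-Bb-Db-F.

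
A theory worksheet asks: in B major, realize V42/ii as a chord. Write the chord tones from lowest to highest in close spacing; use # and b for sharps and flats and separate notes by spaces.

V42/ii is a secondary dominant — the dominant seventh of ii. ii in B major is C#, so the applied chord's root is G#, a perfect fifth above.
Building a dominant seventh chord on G# gives G#-B#-D#-F#.
With the 42 figure the chord is in third inversion; from the bass F# upward in close position it reads F#-G#-B#-D#.

F# G# B# D#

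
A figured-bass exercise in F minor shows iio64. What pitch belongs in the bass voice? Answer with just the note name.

iio in F minor has root G; the chord is G-Bb-Db.
The figure 64 means second inversion — the fifth is in the bass.

Db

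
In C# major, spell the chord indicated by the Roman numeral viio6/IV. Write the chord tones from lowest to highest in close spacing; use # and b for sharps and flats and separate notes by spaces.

The slash marks an applied leading-tone chord: viio of IV. In C# major, IV is F#, so the leading tone to it is E#, a half step below.
Building a diminished triad on E# gives E#-G#-B.
The figured bass 6 indicates first inversion, placing the third (G#) in the bass: G#-B-E#.

G# B E#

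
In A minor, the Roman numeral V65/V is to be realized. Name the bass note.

The applied chord V65/V is rooted on B: B-D#-F#-A.
The figure 65 means first inversion — the third is in the bass.

D#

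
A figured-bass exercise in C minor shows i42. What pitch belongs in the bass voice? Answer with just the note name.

i in C minor has root C; the chord is C-Eb-G-Bb.
The figure 42 means third inversion — the seventh is in the bass.

Bb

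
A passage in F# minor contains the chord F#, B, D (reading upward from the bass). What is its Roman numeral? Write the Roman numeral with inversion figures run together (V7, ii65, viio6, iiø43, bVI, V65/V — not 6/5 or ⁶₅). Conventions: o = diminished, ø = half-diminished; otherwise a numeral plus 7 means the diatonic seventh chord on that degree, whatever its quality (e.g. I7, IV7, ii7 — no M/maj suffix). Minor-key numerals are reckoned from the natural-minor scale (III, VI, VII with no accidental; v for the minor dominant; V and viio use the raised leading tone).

The pitches B-D-F# form a minor triad rooted on B.
B is scale degree 4 in F# minor, and a minor triad on that degree is written iv.
With F# in the bass the chord is in second inversion, so the figured bass is 64.

iv64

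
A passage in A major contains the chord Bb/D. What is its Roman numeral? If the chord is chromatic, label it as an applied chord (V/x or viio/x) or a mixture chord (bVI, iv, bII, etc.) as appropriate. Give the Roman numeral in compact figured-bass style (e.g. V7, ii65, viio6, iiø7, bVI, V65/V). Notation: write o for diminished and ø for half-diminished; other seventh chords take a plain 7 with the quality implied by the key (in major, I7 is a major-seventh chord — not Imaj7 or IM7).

Stacked in thirds the chord is Bb-D-F: a major triad on Bb.
Bb is the lowered second degree of A major (diatonic 2 would be B). This is the Neapolitan sixth — a major triad on the lowered second degree, here in its customary first inversion.
With D in the bass the chord is in first inversion, so the figured bass is 6.

bII6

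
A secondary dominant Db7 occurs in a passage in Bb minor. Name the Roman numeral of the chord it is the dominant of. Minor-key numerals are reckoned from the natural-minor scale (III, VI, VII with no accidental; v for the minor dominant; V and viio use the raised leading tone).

VI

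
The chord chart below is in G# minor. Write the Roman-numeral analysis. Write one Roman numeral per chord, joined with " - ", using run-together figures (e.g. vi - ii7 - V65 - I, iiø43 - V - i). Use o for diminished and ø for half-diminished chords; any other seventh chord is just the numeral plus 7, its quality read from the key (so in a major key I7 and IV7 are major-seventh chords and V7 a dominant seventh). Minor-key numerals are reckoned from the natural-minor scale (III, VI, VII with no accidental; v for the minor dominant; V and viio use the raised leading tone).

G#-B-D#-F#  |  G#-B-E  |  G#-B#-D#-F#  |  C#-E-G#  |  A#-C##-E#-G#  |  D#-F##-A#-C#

i7 - VI6 - V7/iv - iv - V7/V - V7

G#-B-D#-F# has root G#, degree 1 in G# minor, so i7.
G#-B-E has root E, degree 6 in G# minor, so VI6.
G#-B#-D#-F#: a dominant seventh chord on G#, the applied dominant of iv → V7/iv.
C#-E-G#: root C# is the subdominant; minor triad there is iv.
A#-C##-E#-G# is the secondary dominant of V (dominant seventh chord on A#): V7/V.
D#-F##-A#-C#: root D# is the dominant; dominant seventh chord there is V7.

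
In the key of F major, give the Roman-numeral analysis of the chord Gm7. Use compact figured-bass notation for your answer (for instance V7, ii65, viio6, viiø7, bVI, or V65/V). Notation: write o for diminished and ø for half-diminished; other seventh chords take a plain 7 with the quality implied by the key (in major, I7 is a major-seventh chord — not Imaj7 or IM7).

ii7

Stacked in thirds the chord is G-Bb-D-F: a minor seventh chord on G.
G is scale degree 2 in F major, and a minor seventh chord on that degree is written ii7.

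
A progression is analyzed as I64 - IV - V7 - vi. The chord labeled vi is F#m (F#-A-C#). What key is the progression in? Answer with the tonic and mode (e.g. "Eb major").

A major

The anchor chord is a minor triad on F#, labeled vi.
If F# is scale degree 6 and the mode makes that degree carry a minor triad, the tonic is A and the mode is major.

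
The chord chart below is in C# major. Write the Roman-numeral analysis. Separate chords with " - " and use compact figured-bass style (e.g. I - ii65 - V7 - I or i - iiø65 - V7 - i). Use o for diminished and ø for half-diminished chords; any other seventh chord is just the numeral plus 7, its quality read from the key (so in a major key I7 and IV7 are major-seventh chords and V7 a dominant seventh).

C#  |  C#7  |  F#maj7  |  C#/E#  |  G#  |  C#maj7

I - V7/IV - IV7 - I6 - V - I7

C#: root C# is the tonic; major triad there is I.
C#7 is the secondary dominant of IV (dominant seventh chord on C#): V7/IV.
F#maj7: root F# is the subdominant; major seventh chord there is IV7.
C#/E# has root C#, degree 1 in C# major, so I6.
G#: major triad on G# = scale degree 5 → V.
C#maj7: root C# is the tonic; major seventh chord there is I7.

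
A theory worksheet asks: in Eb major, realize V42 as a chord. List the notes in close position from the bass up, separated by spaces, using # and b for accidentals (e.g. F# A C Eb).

The numeral's case and figure indicate a dominant seventh chord. In Eb major its root, the dominant, is Bb.
Stacking thirds from Bb gives Bb-D-F-Ab.
The figured bass 42 indicates third inversion, placing the seventh (Ab) in the bass: Ab-Bb-D-F.

Ab Bb D F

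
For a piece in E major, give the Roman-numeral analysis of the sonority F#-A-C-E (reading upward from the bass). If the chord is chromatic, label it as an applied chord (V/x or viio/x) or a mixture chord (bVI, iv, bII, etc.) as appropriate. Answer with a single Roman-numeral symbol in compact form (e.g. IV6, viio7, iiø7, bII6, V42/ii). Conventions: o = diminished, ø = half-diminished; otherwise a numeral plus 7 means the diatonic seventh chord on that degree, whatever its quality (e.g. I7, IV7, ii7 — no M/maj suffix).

Stacked in thirds the chord is F#-A-C-E: a half-diminished seventh chord on F#.
F# is the second degree of E major. This is the half-diminished supertonic seventh, borrowed from the parallel minor.

iiø7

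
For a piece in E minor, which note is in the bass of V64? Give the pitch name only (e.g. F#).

F#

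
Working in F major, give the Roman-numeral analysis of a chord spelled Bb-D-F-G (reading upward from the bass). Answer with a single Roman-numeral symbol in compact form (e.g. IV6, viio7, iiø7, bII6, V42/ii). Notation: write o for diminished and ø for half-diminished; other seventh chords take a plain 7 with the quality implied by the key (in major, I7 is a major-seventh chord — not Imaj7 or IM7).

ii65

The pitches G-Bb-D-F form a minor seventh chord rooted on G.
In F major, G is the supertonic; the diatonic minor seventh chord there is ii7.
With Bb in the bass the chord is in first inversion, so the figured bass is 65.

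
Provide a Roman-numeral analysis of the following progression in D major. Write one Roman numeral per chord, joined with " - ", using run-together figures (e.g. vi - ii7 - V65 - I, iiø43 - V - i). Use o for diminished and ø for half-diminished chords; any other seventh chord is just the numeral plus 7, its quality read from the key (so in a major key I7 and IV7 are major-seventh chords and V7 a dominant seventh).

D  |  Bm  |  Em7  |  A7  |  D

D: major triad on D = scale degree 1 → I.
Bm: root B is the submediant; minor triad there is vi.
Em7: root E is the supertonic; minor seventh chord there is ii7.
A7: root A is the dominant; dominant seventh chord there is V7.
D has root D, degree 1 in D major, so I.

I - vi - ii7 - V7 - I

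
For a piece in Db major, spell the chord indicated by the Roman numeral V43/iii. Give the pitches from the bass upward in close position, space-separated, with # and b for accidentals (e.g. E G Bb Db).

G Bb C E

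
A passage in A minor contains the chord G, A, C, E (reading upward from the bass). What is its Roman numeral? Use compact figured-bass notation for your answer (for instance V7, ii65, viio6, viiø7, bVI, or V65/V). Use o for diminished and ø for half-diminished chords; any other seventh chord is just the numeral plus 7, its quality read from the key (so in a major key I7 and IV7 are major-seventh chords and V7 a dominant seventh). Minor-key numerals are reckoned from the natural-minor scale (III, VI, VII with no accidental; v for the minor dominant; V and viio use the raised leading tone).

i42

The pitches A-C-E-G form a minor seventh chord rooted on A.
A is scale degree 1 in A minor, and a minor seventh chord on that degree is written i7.
With G in the bass the chord is in third inversion, so the figured bass is 42.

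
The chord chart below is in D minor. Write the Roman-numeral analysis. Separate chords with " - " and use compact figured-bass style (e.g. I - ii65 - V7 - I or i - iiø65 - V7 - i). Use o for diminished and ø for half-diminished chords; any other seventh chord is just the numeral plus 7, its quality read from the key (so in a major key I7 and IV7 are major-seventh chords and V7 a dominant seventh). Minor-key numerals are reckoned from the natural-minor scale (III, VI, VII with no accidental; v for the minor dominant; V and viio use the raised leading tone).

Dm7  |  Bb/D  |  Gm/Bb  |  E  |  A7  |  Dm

Dm7: root D is the tonic; minor seventh chord there is i7.
Bb/D: major triad on Bb = scale degree 6 → VI6.
Gm/Bb has root G, degree 4 in D minor, so iv6.
E: a major triad on E, the applied dominant of V → V/V.
A7 has root A, degree 5 in D minor, so V7.
Dm: minor triad on D = scale degree 1 → i.

i7 - VI6 - iv6 - V/V - V7 - i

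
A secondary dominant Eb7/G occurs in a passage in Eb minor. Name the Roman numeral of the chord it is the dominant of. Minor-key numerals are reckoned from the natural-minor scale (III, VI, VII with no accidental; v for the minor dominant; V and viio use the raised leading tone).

iv

The chord is a dominant seventh chord on Eb.
A dominant resolves down a perfect fifth: Eb → Ab. In Eb minor, Ab is scale degree 4, i.e. iv.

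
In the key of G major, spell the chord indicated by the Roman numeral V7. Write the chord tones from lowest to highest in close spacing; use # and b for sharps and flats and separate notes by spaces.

In G major, scale degree 5 is D, and the diatonic chord built there is a dominant seventh chord.
That chord is spelled D-F#-A-C.

D F# A C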